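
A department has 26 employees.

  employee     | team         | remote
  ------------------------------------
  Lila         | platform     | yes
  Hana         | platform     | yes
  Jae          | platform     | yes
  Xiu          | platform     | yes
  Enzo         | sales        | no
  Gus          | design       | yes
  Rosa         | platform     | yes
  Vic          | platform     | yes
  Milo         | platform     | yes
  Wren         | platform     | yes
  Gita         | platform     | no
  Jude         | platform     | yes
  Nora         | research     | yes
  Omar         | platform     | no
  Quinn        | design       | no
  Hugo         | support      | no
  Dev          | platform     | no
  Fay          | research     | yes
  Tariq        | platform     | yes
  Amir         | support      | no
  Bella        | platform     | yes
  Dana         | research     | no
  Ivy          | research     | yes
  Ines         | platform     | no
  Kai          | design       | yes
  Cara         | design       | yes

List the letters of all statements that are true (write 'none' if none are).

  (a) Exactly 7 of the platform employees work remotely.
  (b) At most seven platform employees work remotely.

none

|A| = 15, |A ∩ B| = 11, |A ∖ B| = 4.
(a) |A ∩ B| = 7: fails.
(b) |A ∩ B| ≤ 7: fails.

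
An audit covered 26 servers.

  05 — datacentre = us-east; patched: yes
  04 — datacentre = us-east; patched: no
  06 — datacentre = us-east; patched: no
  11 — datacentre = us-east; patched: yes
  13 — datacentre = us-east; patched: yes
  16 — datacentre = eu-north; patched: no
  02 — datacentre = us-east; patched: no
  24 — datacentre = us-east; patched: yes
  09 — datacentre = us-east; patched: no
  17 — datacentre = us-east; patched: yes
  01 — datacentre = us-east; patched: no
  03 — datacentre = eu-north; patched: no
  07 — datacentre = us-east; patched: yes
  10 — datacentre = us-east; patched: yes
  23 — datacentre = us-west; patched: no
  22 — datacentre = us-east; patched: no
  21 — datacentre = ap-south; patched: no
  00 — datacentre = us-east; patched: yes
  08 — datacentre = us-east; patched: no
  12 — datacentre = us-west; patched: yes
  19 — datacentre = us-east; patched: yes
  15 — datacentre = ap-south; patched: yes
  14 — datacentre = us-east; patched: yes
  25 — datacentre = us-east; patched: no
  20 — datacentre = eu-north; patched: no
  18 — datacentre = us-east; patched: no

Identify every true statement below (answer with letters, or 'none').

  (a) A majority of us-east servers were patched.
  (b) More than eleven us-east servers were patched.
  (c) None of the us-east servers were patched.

(a)

|A| = 19, |A ∩ B| = 10, |A ∖ B| = 9.
(a) |A ∩ B| > |A ∖ B|: holds.
(b) |A ∩ B| > 11: fails.
(c) A ∩ B = ∅ (|A ∩ B| = 0): fails.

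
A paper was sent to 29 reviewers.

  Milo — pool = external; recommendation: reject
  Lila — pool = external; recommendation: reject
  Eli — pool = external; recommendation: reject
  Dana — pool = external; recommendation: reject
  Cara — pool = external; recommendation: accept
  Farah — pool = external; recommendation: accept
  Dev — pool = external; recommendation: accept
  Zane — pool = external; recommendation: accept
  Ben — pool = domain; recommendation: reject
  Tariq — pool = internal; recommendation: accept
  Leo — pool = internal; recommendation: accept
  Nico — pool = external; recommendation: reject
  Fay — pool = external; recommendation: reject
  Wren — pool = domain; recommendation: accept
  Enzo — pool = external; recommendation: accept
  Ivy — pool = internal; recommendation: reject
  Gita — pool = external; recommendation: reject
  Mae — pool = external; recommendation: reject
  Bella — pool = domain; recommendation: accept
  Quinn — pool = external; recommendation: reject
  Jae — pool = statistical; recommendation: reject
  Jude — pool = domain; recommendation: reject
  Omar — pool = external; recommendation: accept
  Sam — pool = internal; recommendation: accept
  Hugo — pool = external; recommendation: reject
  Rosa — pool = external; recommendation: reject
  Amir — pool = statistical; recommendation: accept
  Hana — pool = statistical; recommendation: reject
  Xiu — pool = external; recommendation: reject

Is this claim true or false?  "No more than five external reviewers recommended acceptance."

'No more than five external reviewers recommended acceptance' holds iff |A ∩ B| ≤ 5.
|A| = 18, |A ∩ B| = 6, |A ∖ B| = 12.
|A ∩ B| = 6, so the statement is false.

False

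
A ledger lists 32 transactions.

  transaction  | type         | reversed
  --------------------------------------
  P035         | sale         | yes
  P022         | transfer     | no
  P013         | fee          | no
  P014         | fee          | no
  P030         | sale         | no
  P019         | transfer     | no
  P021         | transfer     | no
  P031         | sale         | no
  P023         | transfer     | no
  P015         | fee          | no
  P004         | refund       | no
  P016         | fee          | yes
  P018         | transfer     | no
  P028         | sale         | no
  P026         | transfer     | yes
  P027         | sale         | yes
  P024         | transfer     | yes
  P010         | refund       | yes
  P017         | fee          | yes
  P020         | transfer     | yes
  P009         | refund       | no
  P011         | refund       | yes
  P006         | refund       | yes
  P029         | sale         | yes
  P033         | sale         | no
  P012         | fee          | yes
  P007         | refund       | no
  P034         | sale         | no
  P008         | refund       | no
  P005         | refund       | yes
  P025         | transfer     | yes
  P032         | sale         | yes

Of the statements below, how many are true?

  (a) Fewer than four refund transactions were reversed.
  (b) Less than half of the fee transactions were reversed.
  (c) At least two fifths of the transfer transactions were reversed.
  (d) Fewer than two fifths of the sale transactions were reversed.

(a) refund: |A| = 8, |A ∩ B| = 4; needs |A ∩ B| < 4 — false.
(b) fee: |A| = 6, |A ∩ B| = 3; needs |A ∩ B| < |A ∖ B| — false.
(c) transfer: |A| = 9, |A ∩ B| = 4; needs |A ∩ B| / |A| ≥ 2/5 — true.
(d) sale: |A| = 9, |A ∩ B| = 4; needs |A ∩ B| / |A| < 2/5 — false.

1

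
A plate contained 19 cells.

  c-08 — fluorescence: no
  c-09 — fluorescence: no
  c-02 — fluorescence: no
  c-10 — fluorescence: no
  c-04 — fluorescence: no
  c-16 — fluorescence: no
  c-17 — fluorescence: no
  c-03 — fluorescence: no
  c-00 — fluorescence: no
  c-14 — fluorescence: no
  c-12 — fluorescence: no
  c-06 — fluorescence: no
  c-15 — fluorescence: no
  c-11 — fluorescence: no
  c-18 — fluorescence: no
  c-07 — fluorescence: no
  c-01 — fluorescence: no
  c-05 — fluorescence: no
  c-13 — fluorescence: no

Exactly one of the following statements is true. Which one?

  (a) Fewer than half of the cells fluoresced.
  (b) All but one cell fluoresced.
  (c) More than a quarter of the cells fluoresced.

|A| = 19, |A ∩ B| = 0, |A ∖ B| = 19.
(a) requires |A ∩ B| < |A ∖ B|: true.
(b) requires |A ∖ B| = 1: false.
(c) requires |A ∩ B| / |A| > 1/4: false.

(a)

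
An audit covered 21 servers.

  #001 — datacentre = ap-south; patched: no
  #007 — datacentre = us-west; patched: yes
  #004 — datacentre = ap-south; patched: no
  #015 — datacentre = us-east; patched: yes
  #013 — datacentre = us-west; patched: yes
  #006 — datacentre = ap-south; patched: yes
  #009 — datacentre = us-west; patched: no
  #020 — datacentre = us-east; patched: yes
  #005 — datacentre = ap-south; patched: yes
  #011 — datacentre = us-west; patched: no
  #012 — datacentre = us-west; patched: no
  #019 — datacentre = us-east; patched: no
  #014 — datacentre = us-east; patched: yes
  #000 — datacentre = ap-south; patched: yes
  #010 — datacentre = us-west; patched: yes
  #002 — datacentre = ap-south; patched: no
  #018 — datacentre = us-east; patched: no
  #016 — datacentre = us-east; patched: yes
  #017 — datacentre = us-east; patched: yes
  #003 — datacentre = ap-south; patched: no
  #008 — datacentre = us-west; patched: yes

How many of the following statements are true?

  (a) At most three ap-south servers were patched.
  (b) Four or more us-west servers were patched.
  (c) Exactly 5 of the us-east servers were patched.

3

(a) ap-south: |A| = 7, |A ∩ B| = 3; needs |A ∩ B| ≤ 3 — true.
(b) us-west: |A| = 7, |A ∩ B| = 4; needs |A ∩ B| ≥ 4 — true.
(c) us-east: |A| = 7, |A ∩ B| = 5; needs |A ∩ B| = 5 — true.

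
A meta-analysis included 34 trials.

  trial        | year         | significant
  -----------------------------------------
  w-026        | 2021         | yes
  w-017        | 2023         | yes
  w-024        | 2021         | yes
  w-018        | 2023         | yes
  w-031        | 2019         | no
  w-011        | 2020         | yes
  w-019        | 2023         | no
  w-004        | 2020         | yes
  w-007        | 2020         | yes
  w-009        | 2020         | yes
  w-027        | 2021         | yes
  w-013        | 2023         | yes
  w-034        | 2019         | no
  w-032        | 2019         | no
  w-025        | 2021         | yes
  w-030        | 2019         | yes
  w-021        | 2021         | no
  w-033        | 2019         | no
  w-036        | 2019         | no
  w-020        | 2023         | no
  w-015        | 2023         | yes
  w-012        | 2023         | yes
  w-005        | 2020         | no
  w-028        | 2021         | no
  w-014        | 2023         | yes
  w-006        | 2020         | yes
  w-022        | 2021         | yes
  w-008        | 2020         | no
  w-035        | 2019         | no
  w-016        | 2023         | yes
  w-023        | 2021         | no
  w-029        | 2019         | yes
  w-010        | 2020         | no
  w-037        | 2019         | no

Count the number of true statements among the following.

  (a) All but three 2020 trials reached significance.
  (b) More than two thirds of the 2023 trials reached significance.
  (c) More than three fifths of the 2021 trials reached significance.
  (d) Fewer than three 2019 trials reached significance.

(a) 2020: |A| = 8, |A ∩ B| = 5; needs |A ∖ B| = 3 — true.
(b) 2023: |A| = 9, |A ∩ B| = 7; needs |A ∩ B| / |A| > 2/3 — true.
(c) 2021: |A| = 8, |A ∩ B| = 5; needs |A ∩ B| / |A| > 3/5 — true.
(d) 2019: |A| = 9, |A ∩ B| = 2; needs |A ∩ B| < 3 — true.

4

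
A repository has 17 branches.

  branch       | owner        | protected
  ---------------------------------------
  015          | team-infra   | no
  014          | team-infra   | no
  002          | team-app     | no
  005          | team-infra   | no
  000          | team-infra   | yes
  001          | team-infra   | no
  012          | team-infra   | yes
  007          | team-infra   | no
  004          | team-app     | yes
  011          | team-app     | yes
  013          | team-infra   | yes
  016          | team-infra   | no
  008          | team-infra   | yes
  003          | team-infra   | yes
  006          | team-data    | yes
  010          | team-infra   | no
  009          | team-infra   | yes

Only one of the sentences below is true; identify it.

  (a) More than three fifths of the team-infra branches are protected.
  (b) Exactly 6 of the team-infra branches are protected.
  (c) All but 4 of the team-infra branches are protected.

|A| = 13, |A ∩ B| = 6, |A ∖ B| = 7.
(a) requires |A ∩ B| / |A| > 3/5: false.
(b) requires |A ∩ B| = 6: true.
(c) requires |A ∖ B| = 4: false.

(b)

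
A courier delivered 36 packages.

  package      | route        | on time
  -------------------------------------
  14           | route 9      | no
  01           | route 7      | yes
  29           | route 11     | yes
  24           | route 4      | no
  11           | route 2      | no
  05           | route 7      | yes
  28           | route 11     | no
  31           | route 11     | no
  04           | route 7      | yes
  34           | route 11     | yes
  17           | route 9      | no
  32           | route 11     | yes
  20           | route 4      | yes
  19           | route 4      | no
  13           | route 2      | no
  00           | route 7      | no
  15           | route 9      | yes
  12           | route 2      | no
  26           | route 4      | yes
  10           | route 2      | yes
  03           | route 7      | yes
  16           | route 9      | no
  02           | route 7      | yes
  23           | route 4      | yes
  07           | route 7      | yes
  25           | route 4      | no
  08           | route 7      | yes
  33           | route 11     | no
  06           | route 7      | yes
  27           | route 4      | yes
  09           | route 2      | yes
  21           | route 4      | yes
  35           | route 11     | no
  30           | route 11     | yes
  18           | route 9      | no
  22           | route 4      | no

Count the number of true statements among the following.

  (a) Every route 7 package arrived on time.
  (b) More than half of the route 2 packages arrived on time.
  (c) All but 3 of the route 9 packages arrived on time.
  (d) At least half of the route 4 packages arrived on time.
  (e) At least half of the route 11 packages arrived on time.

2

(a) route 7: |A| = 9, |A ∩ B| = 8; needs A ⊆ B, i.e. every element of A is in B (|A ∖ B| = 0) — false.
(b) route 2: |A| = 5, |A ∩ B| = 2; needs |A ∩ B| > |A ∖ B| — false.
(c) route 9: |A| = 5, |A ∩ B| = 1; needs |A ∖ B| = 3 — false.
(d) route 4: |A| = 9, |A ∩ B| = 5; needs |A ∩ B| ≥ |A ∖ B| — true.
(e) route 11: |A| = 8, |A ∩ B| = 4; needs |A ∩ B| ≥ |A ∖ B| — true.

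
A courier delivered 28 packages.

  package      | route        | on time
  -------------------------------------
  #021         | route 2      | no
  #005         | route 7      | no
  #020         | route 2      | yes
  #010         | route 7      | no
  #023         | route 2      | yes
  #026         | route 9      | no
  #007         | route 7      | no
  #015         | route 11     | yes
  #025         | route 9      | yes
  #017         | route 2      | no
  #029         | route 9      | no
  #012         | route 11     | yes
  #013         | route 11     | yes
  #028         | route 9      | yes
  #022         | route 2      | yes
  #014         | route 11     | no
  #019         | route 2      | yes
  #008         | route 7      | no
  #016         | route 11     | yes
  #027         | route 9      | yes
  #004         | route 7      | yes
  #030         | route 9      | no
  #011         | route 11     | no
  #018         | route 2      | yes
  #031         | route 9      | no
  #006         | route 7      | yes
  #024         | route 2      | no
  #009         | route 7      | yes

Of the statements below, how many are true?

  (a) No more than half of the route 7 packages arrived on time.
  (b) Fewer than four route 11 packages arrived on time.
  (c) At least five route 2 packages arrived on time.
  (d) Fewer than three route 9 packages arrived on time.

(a) route 7: |A| = 7, |A ∩ B| = 3; needs |A ∩ B| ≤ |A ∖ B| — true.
(b) route 11: |A| = 6, |A ∩ B| = 4; needs |A ∩ B| < 4 — false.
(c) route 2: |A| = 8, |A ∩ B| = 5; needs |A ∩ B| ≥ 5 — true.
(d) route 9: |A| = 7, |A ∩ B| = 3; needs |A ∩ B| < 3 — false.

2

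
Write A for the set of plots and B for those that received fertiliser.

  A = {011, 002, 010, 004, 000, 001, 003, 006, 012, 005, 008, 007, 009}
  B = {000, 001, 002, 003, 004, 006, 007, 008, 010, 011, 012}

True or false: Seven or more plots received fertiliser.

'Seven or more plots received fertiliser' holds iff |A ∩ B| ≥ 7.
A (the restrictor) = {011, 002, 010, 004, 000, 001, 003, 006, 012, 005, 008, 007, 009}, |A| = 13.
A ∩ B = {011, 002, 010, 004, 000, 001, 003, 006, 012, 008, 007}, so |A ∩ B| = 11.
|A ∩ B| = 11, so the statement is true.

True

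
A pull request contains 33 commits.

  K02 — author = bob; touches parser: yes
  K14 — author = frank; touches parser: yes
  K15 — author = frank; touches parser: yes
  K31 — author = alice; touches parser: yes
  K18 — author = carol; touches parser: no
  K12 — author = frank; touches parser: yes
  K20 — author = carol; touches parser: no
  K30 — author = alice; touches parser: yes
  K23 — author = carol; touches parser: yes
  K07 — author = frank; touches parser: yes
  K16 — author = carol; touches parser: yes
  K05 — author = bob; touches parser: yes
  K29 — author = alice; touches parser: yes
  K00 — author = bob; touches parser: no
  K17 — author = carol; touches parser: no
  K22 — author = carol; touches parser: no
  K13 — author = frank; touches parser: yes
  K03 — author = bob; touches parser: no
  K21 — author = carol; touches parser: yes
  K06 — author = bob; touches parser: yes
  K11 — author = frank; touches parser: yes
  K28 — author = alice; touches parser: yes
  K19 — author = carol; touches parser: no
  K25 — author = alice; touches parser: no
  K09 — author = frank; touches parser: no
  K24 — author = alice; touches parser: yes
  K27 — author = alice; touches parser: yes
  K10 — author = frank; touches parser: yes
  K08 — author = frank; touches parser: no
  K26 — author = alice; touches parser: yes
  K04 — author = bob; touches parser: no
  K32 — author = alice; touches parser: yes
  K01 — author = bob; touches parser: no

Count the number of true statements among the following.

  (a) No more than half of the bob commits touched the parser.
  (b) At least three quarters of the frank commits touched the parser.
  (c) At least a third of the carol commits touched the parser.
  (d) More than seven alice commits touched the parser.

4

(a) bob: |A| = 7, |A ∩ B| = 3; needs |A ∩ B| ≤ |A ∖ B| — true.
(b) frank: |A| = 9, |A ∩ B| = 7; needs |A ∩ B| / |A| ≥ 3/4 — true.
(c) carol: |A| = 8, |A ∩ B| = 3; needs |A ∩ B| / |A| ≥ 1/3 — true.
(d) alice: |A| = 9, |A ∩ B| = 8; needs |A ∩ B| > 7 — true.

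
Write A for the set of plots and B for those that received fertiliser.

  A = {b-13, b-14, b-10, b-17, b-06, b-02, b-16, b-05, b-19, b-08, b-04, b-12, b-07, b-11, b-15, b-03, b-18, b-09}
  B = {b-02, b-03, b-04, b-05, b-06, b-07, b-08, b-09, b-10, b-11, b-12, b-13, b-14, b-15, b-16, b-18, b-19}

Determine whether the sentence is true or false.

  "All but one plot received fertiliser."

The determiner here denotes the relation: |A ∖ B| = 1.
|A| = 18, |A ∩ B| = 17, |A ∖ B| = 1.
|A ∖ B| = 1, so the statement is true.

True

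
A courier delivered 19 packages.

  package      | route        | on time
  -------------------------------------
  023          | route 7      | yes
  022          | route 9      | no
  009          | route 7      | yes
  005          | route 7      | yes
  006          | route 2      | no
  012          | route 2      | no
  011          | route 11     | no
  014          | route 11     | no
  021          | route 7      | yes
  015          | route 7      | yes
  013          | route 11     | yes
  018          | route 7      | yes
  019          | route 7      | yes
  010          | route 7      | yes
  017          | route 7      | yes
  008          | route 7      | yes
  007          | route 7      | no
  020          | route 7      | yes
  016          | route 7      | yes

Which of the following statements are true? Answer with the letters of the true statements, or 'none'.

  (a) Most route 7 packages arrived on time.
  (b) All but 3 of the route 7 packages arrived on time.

(a)

|A| = 13, |A ∩ B| = 12, |A ∖ B| = 1.
(a) |A ∩ B| > |A ∖ B|: holds.
(b) |A ∖ B| = 3: fails.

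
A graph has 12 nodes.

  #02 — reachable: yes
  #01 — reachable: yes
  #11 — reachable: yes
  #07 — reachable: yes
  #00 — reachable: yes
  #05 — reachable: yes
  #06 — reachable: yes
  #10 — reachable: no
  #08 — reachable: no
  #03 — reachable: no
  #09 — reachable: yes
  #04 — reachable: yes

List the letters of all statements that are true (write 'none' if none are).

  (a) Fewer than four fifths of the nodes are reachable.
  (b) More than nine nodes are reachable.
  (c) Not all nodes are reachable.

(a), (c)

|A| = 12, |A ∩ B| = 9, |A ∖ B| = 3.
(a) |A ∩ B| / |A| < 4/5: holds.
(b) |A ∩ B| > 9: fails.
(c) A ⊄ B (|A ∖ B| ≥ 1): holds.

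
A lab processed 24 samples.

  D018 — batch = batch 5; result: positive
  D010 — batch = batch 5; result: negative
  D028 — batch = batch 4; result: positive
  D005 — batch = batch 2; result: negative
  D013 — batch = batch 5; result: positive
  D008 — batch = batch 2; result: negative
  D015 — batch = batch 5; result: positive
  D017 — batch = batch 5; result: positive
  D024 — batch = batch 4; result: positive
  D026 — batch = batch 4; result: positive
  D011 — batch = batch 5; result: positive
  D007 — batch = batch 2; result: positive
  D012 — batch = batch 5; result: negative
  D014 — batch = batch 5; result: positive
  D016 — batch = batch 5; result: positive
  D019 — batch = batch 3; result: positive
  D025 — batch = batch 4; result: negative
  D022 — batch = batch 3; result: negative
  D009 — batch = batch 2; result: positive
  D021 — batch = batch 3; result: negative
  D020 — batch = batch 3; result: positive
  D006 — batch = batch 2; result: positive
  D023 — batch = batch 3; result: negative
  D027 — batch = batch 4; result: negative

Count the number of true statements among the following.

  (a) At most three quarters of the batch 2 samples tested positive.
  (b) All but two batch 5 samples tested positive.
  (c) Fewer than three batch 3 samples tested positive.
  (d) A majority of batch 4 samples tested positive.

(a) batch 2: |A| = 5, |A ∩ B| = 3; needs |A ∩ B| / |A| ≤ 3/4 — true.
(b) batch 5: |A| = 9, |A ∩ B| = 7; needs |A ∖ B| = 2 — true.
(c) batch 3: |A| = 5, |A ∩ B| = 2; needs |A ∩ B| < 3 — true.
(d) batch 4: |A| = 5, |A ∩ B| = 3; needs |A ∩ B| > |A ∖ B| — true.

4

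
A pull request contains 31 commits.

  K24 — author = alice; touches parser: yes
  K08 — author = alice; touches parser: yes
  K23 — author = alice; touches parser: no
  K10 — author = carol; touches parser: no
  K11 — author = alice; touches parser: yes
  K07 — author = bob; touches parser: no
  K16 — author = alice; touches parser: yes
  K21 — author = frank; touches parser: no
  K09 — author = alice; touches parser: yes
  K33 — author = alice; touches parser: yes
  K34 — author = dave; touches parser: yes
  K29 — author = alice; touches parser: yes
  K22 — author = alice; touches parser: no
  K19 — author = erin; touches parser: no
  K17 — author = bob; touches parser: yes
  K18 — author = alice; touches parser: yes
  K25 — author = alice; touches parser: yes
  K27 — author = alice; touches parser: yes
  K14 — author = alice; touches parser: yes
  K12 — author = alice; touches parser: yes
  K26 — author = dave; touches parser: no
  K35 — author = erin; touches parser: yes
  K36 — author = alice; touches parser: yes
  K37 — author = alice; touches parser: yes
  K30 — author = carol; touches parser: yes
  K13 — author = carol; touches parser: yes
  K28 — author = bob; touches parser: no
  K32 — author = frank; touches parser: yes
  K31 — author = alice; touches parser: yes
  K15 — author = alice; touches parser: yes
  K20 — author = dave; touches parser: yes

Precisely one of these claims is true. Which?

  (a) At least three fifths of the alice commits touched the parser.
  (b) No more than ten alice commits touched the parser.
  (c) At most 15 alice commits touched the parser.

|A| = 18, |A ∩ B| = 16, |A ∖ B| = 2.
(a) requires |A ∩ B| / |A| ≥ 3/5: true.
(b) requires |A ∩ B| ≤ 10: false.
(c) requires |A ∩ B| ≤ 15: false.

(a)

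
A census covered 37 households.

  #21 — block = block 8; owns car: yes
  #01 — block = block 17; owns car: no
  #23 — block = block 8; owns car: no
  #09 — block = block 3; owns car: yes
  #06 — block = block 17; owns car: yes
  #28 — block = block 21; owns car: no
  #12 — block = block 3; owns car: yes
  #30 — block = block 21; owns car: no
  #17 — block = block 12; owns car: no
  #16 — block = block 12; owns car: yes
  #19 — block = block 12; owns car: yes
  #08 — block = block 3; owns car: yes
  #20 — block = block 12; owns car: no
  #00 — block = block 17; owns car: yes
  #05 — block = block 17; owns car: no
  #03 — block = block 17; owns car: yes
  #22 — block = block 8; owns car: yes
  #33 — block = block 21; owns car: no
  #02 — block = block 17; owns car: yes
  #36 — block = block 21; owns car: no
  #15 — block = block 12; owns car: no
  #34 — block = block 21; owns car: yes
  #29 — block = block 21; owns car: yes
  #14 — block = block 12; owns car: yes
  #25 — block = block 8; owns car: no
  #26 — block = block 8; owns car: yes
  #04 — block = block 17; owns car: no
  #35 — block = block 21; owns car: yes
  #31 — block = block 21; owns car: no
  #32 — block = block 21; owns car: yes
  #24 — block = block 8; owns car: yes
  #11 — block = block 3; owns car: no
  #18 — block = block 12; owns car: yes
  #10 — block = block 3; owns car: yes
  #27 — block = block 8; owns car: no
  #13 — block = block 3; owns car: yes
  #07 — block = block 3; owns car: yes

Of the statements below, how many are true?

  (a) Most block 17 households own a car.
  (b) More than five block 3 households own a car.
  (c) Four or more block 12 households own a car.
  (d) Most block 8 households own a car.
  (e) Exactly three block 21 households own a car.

4

(a) block 17: |A| = 7, |A ∩ B| = 4; needs |A ∩ B| > |A ∖ B| — true.
(b) block 3: |A| = 7, |A ∩ B| = 6; needs |A ∩ B| > 5 — true.
(c) block 12: |A| = 7, |A ∩ B| = 4; needs |A ∩ B| ≥ 4 — true.
(d) block 8: |A| = 7, |A ∩ B| = 4; needs |A ∩ B| > |A ∖ B| — true.
(e) block 21: |A| = 9, |A ∩ B| = 4; needs |A ∩ B| = 3 — false.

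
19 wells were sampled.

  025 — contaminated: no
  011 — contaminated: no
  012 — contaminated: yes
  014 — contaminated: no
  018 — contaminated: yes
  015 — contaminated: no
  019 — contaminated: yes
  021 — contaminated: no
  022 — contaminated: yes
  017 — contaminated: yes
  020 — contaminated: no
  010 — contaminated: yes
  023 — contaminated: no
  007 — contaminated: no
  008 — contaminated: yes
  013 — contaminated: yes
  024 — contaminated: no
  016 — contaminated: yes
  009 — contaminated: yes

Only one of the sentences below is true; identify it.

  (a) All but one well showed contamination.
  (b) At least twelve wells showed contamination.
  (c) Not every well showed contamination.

(c)

|A| = 19, |A ∩ B| = 10, |A ∖ B| = 9.
(a) requires |A ∖ B| = 1: false.
(b) requires |A ∩ B| ≥ 12: false.
(c) requires A ⊄ B (|A ∖ B| ≥ 1): true.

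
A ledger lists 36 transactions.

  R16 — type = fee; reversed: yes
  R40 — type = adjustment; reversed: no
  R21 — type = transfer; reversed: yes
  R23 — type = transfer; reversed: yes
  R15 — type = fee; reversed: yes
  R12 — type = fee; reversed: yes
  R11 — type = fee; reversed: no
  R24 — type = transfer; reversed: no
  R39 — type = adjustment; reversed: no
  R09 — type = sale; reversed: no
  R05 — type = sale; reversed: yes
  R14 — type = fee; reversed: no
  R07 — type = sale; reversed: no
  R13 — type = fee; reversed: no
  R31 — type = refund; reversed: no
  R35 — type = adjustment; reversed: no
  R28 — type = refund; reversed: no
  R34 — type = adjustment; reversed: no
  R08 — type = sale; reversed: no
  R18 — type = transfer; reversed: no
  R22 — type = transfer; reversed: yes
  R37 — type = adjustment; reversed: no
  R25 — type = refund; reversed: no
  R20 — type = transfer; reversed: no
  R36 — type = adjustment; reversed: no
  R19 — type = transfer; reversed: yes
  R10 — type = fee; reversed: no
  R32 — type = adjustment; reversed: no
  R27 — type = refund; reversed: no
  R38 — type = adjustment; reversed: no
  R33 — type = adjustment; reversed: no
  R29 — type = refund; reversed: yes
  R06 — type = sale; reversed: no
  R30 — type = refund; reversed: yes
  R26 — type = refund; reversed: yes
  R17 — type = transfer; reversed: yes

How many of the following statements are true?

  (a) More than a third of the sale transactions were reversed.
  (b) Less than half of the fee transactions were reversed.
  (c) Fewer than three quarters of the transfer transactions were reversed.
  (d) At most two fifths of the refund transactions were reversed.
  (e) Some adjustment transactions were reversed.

2

(a) sale: |A| = 5, |A ∩ B| = 1; needs |A ∩ B| / |A| > 1/3 — false.
(b) fee: |A| = 7, |A ∩ B| = 3; needs |A ∩ B| < |A ∖ B| — true.
(c) transfer: |A| = 8, |A ∩ B| = 5; needs |A ∩ B| / |A| < 3/4 — true.
(d) refund: |A| = 7, |A ∩ B| = 3; needs |A ∩ B| / |A| ≤ 2/5 — false.
(e) adjustment: |A| = 9, |A ∩ B| = 0; needs A ∩ B ≠ ∅ (|A ∩ B| ≥ 1) — false.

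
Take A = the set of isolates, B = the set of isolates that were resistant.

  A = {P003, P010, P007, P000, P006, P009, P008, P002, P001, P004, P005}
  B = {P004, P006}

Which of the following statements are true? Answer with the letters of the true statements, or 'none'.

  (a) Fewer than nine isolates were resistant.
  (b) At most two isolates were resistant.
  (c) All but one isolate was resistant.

(a), (b)

|A| = 11, |A ∩ B| = 2, |A ∖ B| = 9.
(a) |A ∩ B| < 9: holds.
(b) |A ∩ B| ≤ 2: holds.
(c) |A ∖ B| = 1: fails.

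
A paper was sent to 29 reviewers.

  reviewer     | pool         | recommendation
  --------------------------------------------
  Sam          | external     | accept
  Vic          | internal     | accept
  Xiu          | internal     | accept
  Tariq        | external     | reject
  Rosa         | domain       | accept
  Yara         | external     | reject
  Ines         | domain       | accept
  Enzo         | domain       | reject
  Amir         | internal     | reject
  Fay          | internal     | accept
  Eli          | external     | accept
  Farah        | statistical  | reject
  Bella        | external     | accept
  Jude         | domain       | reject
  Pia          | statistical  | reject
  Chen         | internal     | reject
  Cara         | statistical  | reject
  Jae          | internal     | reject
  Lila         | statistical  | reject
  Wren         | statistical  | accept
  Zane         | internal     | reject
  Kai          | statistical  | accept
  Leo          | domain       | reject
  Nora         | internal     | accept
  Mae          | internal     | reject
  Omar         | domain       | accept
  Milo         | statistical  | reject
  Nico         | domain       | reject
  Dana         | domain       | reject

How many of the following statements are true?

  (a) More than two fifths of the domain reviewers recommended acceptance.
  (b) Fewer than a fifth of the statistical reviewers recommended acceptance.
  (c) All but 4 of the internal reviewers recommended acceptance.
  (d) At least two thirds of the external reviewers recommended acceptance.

0

(a) domain: |A| = 8, |A ∩ B| = 3; needs |A ∩ B| / |A| > 2/5 — false.
(b) statistical: |A| = 7, |A ∩ B| = 2; needs |A ∩ B| / |A| < 1/5 — false.
(c) internal: |A| = 9, |A ∩ B| = 4; needs |A ∖ B| = 4 — false.
(d) external: |A| = 5, |A ∩ B| = 3; needs |A ∩ B| / |A| ≥ 2/3 — false.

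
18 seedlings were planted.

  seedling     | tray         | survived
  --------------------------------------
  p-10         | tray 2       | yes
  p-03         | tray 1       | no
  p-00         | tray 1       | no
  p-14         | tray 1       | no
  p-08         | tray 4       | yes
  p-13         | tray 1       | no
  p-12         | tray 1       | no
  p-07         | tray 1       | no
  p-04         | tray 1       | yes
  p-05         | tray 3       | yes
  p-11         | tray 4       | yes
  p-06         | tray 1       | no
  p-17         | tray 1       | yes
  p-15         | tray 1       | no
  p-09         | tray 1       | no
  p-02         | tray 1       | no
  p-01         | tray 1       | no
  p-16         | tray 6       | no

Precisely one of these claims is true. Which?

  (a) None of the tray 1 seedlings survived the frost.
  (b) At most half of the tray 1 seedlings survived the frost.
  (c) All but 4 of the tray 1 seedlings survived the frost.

|A| = 13, |A ∩ B| = 2, |A ∖ B| = 11.
(a) requires A ∩ B = ∅ (|A ∩ B| = 0): false.
(b) requires |A ∩ B| ≤ |A ∖ B|: true.
(c) requires |A ∖ B| = 4: false.

(b)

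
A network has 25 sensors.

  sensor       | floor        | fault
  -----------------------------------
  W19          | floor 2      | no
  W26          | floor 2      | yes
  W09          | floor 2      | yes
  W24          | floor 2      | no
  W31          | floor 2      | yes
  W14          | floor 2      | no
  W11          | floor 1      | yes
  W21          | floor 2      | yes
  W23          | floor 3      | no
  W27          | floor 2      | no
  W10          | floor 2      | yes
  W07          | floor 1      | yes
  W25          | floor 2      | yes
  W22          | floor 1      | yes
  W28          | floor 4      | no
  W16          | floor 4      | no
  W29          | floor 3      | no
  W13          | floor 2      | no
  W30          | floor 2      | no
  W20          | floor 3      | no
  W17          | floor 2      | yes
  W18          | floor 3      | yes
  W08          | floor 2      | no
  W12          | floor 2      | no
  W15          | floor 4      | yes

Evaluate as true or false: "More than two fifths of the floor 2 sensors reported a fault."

True

The determiner here denotes the relation: |A ∩ B| / |A| > 2/5.
|A| = 15, |A ∩ B| = 7, |A ∖ B| = 8.
|A ∩ B|/|A| = 7/15, so the statement is true.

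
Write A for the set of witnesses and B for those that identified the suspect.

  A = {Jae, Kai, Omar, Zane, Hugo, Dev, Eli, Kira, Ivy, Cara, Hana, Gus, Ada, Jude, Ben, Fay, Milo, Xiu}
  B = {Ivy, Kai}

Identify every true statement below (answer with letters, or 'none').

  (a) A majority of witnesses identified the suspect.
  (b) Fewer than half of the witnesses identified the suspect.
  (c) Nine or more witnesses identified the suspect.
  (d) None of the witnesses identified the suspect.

|A| = 18, |A ∩ B| = 2, |A ∖ B| = 16.
(a) |A ∩ B| > |A ∖ B|: fails.
(b) |A ∩ B| < |A ∖ B|: holds.
(c) |A ∩ B| ≥ 9: fails.
(d) A ∩ B = ∅ (|A ∩ B| = 0): fails.

(b)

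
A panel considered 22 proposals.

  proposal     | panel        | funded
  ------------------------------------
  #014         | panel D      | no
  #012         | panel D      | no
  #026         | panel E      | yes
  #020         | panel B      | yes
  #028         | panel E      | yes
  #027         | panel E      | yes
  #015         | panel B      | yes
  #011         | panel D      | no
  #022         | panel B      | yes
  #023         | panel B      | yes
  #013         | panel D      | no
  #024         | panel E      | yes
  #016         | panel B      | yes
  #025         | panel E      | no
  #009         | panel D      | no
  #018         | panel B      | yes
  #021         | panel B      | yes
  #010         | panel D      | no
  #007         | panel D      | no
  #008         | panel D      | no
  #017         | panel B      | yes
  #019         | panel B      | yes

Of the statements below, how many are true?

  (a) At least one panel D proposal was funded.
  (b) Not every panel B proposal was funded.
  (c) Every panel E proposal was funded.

(a) panel D: |A| = 8, |A ∩ B| = 0; needs A ∩ B ≠ ∅ (|A ∩ B| ≥ 1) — false.
(b) panel B: |A| = 9, |A ∩ B| = 9; needs A ⊄ B (|A ∖ B| ≥ 1) — false.
(c) panel E: |A| = 5, |A ∩ B| = 4; needs A ⊆ B, i.e. every element of A is in B (|A ∖ B| = 0) — false.

0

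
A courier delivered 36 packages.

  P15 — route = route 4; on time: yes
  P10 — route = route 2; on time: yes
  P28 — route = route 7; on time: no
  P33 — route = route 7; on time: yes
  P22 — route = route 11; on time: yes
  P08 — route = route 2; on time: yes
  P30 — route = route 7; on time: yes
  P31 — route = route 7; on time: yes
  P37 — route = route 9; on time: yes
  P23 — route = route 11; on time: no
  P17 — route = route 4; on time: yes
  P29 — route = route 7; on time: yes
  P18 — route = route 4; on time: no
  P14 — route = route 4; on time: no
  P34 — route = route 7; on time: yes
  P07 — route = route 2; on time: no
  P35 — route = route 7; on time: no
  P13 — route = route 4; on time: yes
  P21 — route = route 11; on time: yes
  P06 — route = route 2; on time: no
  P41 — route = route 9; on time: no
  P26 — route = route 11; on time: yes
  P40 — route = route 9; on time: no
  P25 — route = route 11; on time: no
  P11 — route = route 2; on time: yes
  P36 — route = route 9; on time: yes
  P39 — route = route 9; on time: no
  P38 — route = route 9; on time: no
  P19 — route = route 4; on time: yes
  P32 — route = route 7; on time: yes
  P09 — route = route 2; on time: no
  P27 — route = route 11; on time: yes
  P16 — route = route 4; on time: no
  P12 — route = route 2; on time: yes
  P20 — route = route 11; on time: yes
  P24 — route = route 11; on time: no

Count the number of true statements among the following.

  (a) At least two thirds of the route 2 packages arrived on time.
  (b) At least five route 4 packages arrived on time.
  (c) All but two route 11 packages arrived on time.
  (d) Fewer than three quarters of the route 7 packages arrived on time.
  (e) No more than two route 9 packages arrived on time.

(a) route 2: |A| = 7, |A ∩ B| = 4; needs |A ∩ B| / |A| ≥ 2/3 — false.
(b) route 4: |A| = 7, |A ∩ B| = 4; needs |A ∩ B| ≥ 5 — false.
(c) route 11: |A| = 8, |A ∩ B| = 5; needs |A ∖ B| = 2 — false.
(d) route 7: |A| = 8, |A ∩ B| = 6; needs |A ∩ B| / |A| < 3/4 — false.
(e) route 9: |A| = 6, |A ∩ B| = 2; needs |A ∩ B| ≤ 2 — true.

1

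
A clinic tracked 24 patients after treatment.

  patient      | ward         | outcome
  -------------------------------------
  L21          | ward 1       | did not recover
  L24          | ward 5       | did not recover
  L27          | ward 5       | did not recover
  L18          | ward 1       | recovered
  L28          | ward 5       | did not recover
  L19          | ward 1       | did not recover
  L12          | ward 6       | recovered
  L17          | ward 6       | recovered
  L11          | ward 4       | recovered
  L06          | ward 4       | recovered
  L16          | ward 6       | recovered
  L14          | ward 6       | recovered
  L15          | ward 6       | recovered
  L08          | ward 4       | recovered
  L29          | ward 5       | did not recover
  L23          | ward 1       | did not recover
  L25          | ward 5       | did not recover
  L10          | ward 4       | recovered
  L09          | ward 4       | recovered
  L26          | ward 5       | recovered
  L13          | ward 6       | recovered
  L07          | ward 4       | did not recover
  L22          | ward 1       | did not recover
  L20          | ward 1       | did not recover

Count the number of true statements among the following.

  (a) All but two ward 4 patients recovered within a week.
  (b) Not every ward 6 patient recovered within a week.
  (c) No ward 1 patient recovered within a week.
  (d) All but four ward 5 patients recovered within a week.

(a) ward 4: |A| = 6, |A ∩ B| = 5; needs |A ∖ B| = 2 — false.
(b) ward 6: |A| = 6, |A ∩ B| = 6; needs A ⊄ B (|A ∖ B| ≥ 1) — false.
(c) ward 1: |A| = 6, |A ∩ B| = 1; needs A ∩ B = ∅ (|A ∩ B| = 0) — false.
(d) ward 5: |A| = 6, |A ∩ B| = 1; needs |A ∖ B| = 4 — false.

0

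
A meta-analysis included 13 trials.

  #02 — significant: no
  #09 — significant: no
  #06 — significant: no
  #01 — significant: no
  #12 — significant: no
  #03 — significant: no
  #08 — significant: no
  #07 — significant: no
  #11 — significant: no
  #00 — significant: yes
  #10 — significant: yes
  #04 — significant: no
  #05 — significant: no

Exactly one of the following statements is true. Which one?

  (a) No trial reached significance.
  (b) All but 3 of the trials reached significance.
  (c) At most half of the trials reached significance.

|A| = 13, |A ∩ B| = 2, |A ∖ B| = 11.
(a) requires A ∩ B = ∅ (|A ∩ B| = 0): false.
(b) requires |A ∖ B| = 3: false.
(c) requires |A ∩ B| ≤ |A ∖ B|: true.

(c)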